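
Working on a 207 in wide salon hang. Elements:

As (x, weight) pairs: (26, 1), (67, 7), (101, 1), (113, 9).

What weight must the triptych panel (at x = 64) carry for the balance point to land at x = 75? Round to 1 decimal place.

w ≈ 23.9

Fixed elements: Σw = 1 + 7 + 1 + 9 = 18, Σw·x = 1·26 + 7·67 + 1·101 + 9·113 = 1613.
Balance at x = 75 requires (1613 + w·64) / (18 + w) = 75.
So w = (75·18 − 1613)/(64 − 75) = -263/-11 ≈ 23.91.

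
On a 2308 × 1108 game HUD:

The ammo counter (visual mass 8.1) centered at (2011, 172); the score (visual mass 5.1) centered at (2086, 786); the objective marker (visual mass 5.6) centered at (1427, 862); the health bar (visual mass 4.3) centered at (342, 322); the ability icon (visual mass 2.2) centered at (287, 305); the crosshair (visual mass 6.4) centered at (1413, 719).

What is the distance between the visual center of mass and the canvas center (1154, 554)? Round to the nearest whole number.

Weights sum to 8.1 + 5.1 + 5.6 + 4.3 + 2.2 + 6.4 = 31.7.
x: (8.1·2011 + 5.1·2086 + 5.6·1427 + 4.3·342 + 2.2·287 + 6.4·1413) / 31.7 = 46064.1 / 31.7 ≈ 1453.13
y: (8.1·172 + 5.1·786 + 5.6·862 + 4.3·322 + 2.2·305 + 6.4·719) / 31.7 = 16886.2 / 31.7 ≈ 532.69
Relative to (1154, 554): Δ = (299.13, -21.31); |Δ| = √(299.13² + -21.31²) ≈ 299.88.

≈ 300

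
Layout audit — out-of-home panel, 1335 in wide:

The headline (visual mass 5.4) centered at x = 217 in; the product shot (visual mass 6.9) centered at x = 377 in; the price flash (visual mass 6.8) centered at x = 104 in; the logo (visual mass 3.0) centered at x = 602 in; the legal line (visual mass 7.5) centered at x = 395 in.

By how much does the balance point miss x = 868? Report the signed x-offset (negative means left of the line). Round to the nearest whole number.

≈ -556 in

Weights sum to 5.4 + 6.9 + 6.8 + 3.0 + 7.5 = 29.6.
x: (5.4·217 + 6.9·377 + 6.8·104 + 3.0·602 + 7.5·395) / 29.6 = 9248.8 / 29.6 ≈ 312.46
Against x = 868, that's 312.46 − 868 = -555.54.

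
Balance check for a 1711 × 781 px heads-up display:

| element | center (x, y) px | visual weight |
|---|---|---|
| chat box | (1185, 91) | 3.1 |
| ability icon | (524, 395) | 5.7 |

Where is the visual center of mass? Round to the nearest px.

Weights sum to 3.1 + 5.7 = 8.8.
Σw·x = 3.1·1185 + 5.7·524 = 6660.3, so x̄ = 6660.3/8.8 ≈ 756.85.
Σw·y = 3.1·91 + 5.7·395 = 2533.6, so ȳ = 2533.6/8.8 ≈ 287.91.

(757, 288)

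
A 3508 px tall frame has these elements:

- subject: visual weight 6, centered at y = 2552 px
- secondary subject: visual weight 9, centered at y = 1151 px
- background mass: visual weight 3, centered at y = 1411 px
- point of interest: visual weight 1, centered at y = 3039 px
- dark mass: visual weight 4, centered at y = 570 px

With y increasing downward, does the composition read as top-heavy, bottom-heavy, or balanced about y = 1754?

Σw = 6 + 9 + 3 + 1 + 4 = 23.
y-moment: 6·2552 + 9·1151 + 3·1411 + 1·3039 + 4·570 = 35223; centroid 35223/23 ≈ 1531.43.
Since 1531.4 is above (smaller y than) 1754, the composition reads top-heavy.

top-heavy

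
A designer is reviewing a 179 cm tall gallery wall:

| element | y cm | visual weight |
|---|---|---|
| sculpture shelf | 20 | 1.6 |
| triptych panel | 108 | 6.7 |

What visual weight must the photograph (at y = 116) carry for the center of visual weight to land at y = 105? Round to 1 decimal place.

w ≈ 10.5

Existing Σw = 8.3 (1.6 + 6.7); existing moment 1.6·20 + 6.7·108 = 755.6.
For the centroid to hit 105: (755.6 + w·116) / (8.3 + w) = 105.
Solving: w = (105·8.3 − 755.6) / (116 − 105) = 115.9 / 11 ≈ 10.54.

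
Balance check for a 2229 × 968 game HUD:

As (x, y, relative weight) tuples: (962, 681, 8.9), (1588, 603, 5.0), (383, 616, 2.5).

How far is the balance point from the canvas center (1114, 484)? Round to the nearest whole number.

≈ 171

Weights sum to 8.9 + 5.0 + 2.5 = 16.4.
Σw·x = 8.9·962 + 5.0·1588 + 2.5·383 = 17459.3, so x̄ = 17459.3/16.4 ≈ 1064.59.
Σw·y = 8.9·681 + 5.0·603 + 2.5·616 = 10615.9, so ȳ = 10615.9/16.4 ≈ 647.31.
Relative to (1114, 484): Δ = (-49.41, 163.31); |Δ| = √(-49.41² + 163.31²) ≈ 170.62.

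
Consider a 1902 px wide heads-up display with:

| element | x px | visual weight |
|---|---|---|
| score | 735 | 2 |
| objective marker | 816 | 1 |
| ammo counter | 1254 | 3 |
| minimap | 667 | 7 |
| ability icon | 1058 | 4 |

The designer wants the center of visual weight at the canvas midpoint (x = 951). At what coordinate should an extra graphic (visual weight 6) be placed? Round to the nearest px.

x ≈ 1154

New total weight: (2 + 1 + 3 + 7 + 4) + 6 = 23.
x: need Σw·x = 23·951 = 21873. Existing = 2·735 + 1·816 + 3·1254 + 7·667 + 4·1058 = 14949. Remainder 6924 / 6 ≈ 1154.00.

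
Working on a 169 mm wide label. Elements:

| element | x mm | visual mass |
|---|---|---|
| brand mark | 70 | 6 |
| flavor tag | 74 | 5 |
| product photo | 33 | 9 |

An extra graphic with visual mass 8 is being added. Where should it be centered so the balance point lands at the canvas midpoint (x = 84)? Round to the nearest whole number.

x ≈ 158

After adding the extra graphic, total weight = 6 + 5 + 9 + 8 = 28.
x: need Σw·x = 28·84 = 2352. Existing = 6·70 + 5·74 + 9·33 = 1087. Remainder 1265 / 8 ≈ 158.12.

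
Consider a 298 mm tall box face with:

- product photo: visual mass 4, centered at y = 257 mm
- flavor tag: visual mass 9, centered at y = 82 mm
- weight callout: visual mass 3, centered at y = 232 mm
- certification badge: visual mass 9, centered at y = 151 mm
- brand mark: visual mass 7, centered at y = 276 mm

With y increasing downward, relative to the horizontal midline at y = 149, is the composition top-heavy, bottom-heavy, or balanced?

Σw = 4 + 9 + 3 + 9 + 7 = 32.
y-moment: 4·257 + 9·82 + 3·232 + 9·151 + 7·276 = 5753; centroid 5753/32 ≈ 179.78.
179.8 lies below (larger y than) the midline 149, so the layout is bottom-heavy.

bottom-heavy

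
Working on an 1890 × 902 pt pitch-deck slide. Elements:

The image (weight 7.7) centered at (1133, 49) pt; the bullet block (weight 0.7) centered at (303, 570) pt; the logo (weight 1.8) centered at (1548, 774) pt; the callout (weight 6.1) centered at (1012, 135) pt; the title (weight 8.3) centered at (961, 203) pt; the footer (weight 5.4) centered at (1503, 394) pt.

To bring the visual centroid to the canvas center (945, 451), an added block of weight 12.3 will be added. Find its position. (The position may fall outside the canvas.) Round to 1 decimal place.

(486.6, 997.7)

After adding the added block, total weight = 7.7 + 0.7 + 1.8 + 6.1 + 8.3 + 5.4 + 12.3 = 42.3.
Along x: (33988.3 + 12.3·x) / 42.3 = 945 (existing moment 7.7·1133 + 0.7·303 + 1.8·1548 + 6.1·1012 + 8.3·961 + 5.4·1503 = 33988.3) ⇒ x = (39973.5 − 33988.3) / 12.3 ≈ 486.60.
Along y: (6805.5 + 12.3·y) / 42.3 = 451 (existing moment 7.7·49 + 0.7·570 + 1.8·774 + 6.1·135 + 8.3·203 + 5.4·394 = 6805.5) ⇒ y = (19077.3 − 6805.5) / 12.3 ≈ 997.71.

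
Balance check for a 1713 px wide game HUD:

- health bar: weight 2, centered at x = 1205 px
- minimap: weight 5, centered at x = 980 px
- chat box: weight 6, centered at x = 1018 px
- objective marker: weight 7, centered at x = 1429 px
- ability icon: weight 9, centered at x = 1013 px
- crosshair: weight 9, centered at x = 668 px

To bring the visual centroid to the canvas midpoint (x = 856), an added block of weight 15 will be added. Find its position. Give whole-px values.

New total weight: (2 + 5 + 6 + 7 + 9 + 9) + 15 = 53.
x: target moment 53×856 = 45368; current 2·1205 + 5·980 + 6·1018 + 7·1429 + 9·1013 + 9·668 = 38550; the added block supplies 6818, so x = 6818/15 ≈ 454.53.

x ≈ 455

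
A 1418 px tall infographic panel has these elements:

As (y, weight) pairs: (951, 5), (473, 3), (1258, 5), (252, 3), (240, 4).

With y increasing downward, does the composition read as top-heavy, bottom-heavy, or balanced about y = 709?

Weights sum to 5 + 3 + 5 + 3 + 4 = 20.
y: (5·951 + 3·473 + 5·1258 + 3·252 + 4·240) / 20 = 14180 / 20 ≈ 709.00
That equals the midline 709 — balanced.

balanced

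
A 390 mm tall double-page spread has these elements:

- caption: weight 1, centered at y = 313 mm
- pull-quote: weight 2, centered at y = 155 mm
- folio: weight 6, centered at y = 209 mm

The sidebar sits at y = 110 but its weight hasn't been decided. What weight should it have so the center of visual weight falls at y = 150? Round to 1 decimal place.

Known weights sum to 1 + 2 + 6 = 9; their moment is 1·313 + 2·155 + 6·209 = 1877.
For the centroid to hit 150: (1877 + w·110) / (9 + w) = 150.
Rearranging, w·(110 − 150) = 150·9 − 1877 = -527, so w ≈ -527/-40 = 13.17.

w ≈ 13.2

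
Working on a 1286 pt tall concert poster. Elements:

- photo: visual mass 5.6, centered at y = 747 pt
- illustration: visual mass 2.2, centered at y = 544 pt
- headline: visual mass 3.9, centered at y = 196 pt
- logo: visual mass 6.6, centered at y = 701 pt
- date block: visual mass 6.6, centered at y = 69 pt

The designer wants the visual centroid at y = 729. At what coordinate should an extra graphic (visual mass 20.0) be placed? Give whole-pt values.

With the extra graphic, Σw becomes 5.6 + 2.2 + 3.9 + 6.6 + 6.6 + 20.0 = 44.9.
y: target moment 44.9×729 = 32732.1; current 5.6·747 + 2.2·544 + 3.9·196 + 6.6·701 + 6.6·69 = 11226.4; the extra graphic supplies 21505.7, so y = 21505.7/20.0 ≈ 1075.28.

y ≈ 1075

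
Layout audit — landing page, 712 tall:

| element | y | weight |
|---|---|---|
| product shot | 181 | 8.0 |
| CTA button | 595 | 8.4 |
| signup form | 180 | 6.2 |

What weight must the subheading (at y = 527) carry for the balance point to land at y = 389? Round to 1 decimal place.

w ≈ 8.9

Fixed elements: Σw = 8.0 + 8.4 + 6.2 = 22.6, Σw·y = 8.0·181 + 8.4·595 + 6.2·180 = 7562.0.
Balance at y = 389 requires (7562.0 + w·527) / (22.6 + w) = 389.
Rearranging, w·(527 − 389) = 389·22.6 − 7562.0 = 1229.4, so w ≈ 1229.4/138 = 8.91.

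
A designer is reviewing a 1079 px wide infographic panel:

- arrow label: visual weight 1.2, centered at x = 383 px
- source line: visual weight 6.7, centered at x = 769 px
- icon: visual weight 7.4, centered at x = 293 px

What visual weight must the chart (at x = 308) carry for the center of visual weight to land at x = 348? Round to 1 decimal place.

w ≈ 61.4

Fixed elements: Σw = 1.2 + 6.7 + 7.4 = 15.3, Σw·x = 1.2·383 + 6.7·769 + 7.4·293 = 7780.1.
For the centroid to hit 348: (7780.1 + w·308) / (15.3 + w) = 348.
So w = (348·15.3 − 7780.1)/(308 − 348) = -2455.7/-40 ≈ 61.39.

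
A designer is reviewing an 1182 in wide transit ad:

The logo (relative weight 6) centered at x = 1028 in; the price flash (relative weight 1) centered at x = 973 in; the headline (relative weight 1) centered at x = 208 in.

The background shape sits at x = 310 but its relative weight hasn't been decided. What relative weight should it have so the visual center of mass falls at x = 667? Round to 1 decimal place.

w ≈ 5.6

Fixed elements: Σw = 6 + 1 + 1 = 8, Σw·x = 6·1028 + 1·973 + 1·208 = 7349.
Balance at x = 667 requires (7349 + w·310) / (8 + w) = 667.
Rearranging, w·(310 − 667) = 667·8 − 7349 = -2013, so w ≈ -2013/-357 = 5.64.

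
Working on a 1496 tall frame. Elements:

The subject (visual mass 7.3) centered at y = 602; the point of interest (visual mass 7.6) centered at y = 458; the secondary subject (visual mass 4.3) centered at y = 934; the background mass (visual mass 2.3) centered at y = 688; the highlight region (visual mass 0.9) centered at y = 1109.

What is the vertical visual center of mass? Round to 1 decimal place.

Σw = 7.3 + 7.6 + 4.3 + 2.3 + 0.9 = 22.4.
Σw·y = 7.3·602 + 7.6·458 + 4.3·934 + 2.3·688 + 0.9·1109 = 14472.1, so ȳ = 14472.1/22.4 ≈ 646.08.

y ≈ 646.1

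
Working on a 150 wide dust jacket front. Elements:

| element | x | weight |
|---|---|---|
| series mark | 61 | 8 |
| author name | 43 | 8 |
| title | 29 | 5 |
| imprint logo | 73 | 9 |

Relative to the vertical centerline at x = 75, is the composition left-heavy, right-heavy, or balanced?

left-heavy

Total weight = 8 + 8 + 5 + 9 = 30.
x-moment: 8·61 + 8·43 + 5·29 + 9·73 = 1634; centroid 1634/30 ≈ 54.47.
54.5 vs midline 75 → left-heavy.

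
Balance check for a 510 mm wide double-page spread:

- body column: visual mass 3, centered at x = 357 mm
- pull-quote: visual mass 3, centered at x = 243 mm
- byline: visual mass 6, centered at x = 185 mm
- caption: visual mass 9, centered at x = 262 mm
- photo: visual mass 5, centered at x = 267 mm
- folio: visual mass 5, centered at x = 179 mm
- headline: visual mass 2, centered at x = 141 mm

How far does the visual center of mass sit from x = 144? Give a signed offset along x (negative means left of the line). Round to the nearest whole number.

Σw = 3 + 3 + 6 + 9 + 5 + 5 + 2 = 33.
x-moment: 3·357 + 3·243 + 6·185 + 9·262 + 5·267 + 5·179 + 2·141 = 7780; centroid 7780/33 ≈ 235.76.
Difference: 235.76 − 144 ≈ 91.76.

≈ 92 mm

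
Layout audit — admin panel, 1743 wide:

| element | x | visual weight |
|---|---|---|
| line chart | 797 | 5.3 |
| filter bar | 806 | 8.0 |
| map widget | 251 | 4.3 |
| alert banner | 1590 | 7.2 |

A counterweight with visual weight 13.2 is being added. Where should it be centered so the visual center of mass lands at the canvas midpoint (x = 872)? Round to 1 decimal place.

After adding the counterweight, total weight = 5.3 + 8.0 + 4.3 + 7.2 + 13.2 = 38.0.
x: need Σw·x = 38.0·872 = 33136.0. Existing = 5.3·797 + 8.0·806 + 4.3·251 + 7.2·1590 = 23199.4. Remainder 9936.6 / 13.2 ≈ 752.77.

x ≈ 752.8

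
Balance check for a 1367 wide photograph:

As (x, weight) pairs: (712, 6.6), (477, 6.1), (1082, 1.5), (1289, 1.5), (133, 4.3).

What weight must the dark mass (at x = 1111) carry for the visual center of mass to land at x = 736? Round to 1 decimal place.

Fixed elements: Σw = 6.6 + 6.1 + 1.5 + 1.5 + 4.3 = 20.0, Σw·x = 6.6·712 + 6.1·477 + 1.5·1082 + 1.5·1289 + 4.3·133 = 11737.3.
Set Σw·x/Σw = 736: (11737.3 + 1111w) = 736·(20.0 + w).
Solving: w = (736·20.0 − 11737.3) / (1111 − 736) = 2982.7 / 375 ≈ 7.95.

w ≈ 8.0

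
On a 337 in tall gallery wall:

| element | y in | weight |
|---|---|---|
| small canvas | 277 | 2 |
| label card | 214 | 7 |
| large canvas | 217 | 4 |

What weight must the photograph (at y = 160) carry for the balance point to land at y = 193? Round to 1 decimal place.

Fixed elements: Σw = 2 + 7 + 4 = 13, Σw·y = 2·277 + 7·214 + 4·217 = 2920.
Balance at y = 193 requires (2920 + w·160) / (13 + w) = 193.
Solving: w = (193·13 − 2920) / (160 − 193) = -411 / -33 ≈ 12.45.

w ≈ 12.5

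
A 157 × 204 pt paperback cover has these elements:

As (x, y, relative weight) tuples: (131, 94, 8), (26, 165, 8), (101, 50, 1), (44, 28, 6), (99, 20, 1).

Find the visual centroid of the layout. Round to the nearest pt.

Σw = 8 + 8 + 1 + 6 + 1 = 24.
x-moment: 8·131 + 8·26 + 1·101 + 6·44 + 1·99 = 1720; centroid 1720/24 ≈ 71.67.
y-moment: 8·94 + 8·165 + 1·50 + 6·28 + 1·20 = 2310; centroid 2310/24 ≈ 96.25.

(72, 96)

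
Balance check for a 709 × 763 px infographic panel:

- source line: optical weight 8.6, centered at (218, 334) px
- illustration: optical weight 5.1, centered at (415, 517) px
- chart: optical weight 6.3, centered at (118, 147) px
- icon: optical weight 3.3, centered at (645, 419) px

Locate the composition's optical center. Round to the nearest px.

(295, 336)

Weights sum to 8.6 + 5.1 + 6.3 + 3.3 = 23.3.
x-moment: 8.6·218 + 5.1·415 + 6.3·118 + 3.3·645 = 6863.2; centroid 6863.2/23.3 ≈ 294.56.
y-moment: 8.6·334 + 5.1·517 + 6.3·147 + 3.3·419 = 7817.9; centroid 7817.9/23.3 ≈ 335.53.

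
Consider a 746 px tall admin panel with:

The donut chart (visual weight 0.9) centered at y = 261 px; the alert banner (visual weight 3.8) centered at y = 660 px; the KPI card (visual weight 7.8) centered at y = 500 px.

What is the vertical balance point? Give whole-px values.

Σw = 0.9 + 3.8 + 7.8 = 12.5.
y: (0.9·261 + 3.8·660 + 7.8·500) / 12.5 = 6642.9 / 12.5 ≈ 531.43

y ≈ 531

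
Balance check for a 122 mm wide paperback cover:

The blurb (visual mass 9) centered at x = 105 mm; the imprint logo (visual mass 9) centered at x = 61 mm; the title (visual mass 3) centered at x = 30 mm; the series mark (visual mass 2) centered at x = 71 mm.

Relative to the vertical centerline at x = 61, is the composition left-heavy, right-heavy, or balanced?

right-heavy

Weights sum to 9 + 9 + 3 + 2 = 23.
x-moment: 9·105 + 9·61 + 3·30 + 2·71 = 1726; centroid 1726/23 ≈ 75.04.
75.0 vs midline 61 → right-heavy.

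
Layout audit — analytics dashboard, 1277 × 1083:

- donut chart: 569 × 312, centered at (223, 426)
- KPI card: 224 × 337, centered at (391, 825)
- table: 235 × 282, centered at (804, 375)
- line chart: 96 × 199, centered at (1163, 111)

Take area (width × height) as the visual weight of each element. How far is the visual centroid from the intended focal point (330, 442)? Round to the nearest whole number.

≈ 107

Areas: donut chart 569·312 = 177528, KPI card 224·337 = 75488, table 235·282 = 66270, line chart 96·199 = 19104. Total weight = 338390.
x-moment: 177528·223 + 75488·391 + 66270·804 + 19104·1163 = 144603584; centroid 144603584/338390 ≈ 427.33.
y-moment: 177528·426 + 75488·825 + 66270·375 + 19104·111 = 164876322; centroid 164876322/338390 ≈ 487.24.
Relative to (330, 442): Δ = (97.33, 45.24); |Δ| = √(97.33² + 45.24²) ≈ 107.33.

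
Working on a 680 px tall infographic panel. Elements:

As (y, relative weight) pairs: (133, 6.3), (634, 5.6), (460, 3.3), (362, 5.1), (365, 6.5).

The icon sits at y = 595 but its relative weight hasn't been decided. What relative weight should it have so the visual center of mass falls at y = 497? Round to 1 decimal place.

Fixed elements: Σw = 6.3 + 5.6 + 3.3 + 5.1 + 6.5 = 26.8, Σw·y = 6.3·133 + 5.6·634 + 3.3·460 + 5.1·362 + 6.5·365 = 10125.0.
For the centroid to hit 497: (10125.0 + w·595) / (26.8 + w) = 497.
Solving: w = (497·26.8 − 10125.0) / (595 − 497) = 3194.6 / 98 ≈ 32.60.

w ≈ 32.6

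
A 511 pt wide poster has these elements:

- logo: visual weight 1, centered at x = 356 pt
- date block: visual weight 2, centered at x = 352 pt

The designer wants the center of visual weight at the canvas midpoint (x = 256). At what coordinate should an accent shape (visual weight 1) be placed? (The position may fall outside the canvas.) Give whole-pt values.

x ≈ -36

With the accent shape, Σw becomes 1 + 2 + 1 = 4.
x: need Σw·x = 4·256 = 1024. Existing = 1·356 + 2·352 = 1060. Remainder -36 / 1 ≈ -36.00.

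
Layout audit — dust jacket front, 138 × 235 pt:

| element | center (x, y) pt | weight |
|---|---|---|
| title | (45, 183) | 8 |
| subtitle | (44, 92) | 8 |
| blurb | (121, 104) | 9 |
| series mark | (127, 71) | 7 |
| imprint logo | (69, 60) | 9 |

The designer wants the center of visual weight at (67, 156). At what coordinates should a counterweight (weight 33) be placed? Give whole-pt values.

After adding the counterweight, total weight = 8 + 8 + 9 + 7 + 9 + 33 = 74.
x: need Σw·x = 74·67 = 4958. Existing = 8·45 + 8·44 + 9·121 + 7·127 + 9·69 = 3311. Remainder 1647 / 33 ≈ 49.91.
y: need Σw·y = 74·156 = 11544. Existing = 8·183 + 8·92 + 9·104 + 7·71 + 9·60 = 4173. Remainder 7371 / 33 ≈ 223.36.

(50, 223)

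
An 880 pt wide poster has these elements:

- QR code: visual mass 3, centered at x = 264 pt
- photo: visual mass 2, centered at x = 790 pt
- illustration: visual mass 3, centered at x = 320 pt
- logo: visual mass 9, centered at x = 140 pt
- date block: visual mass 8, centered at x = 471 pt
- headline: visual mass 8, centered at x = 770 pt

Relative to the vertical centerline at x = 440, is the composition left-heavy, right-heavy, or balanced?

balanced

Weights sum to 3 + 2 + 3 + 9 + 8 + 8 = 33.
x-moment: 3·264 + 2·790 + 3·320 + 9·140 + 8·471 + 8·770 = 14520; centroid 14520/33 ≈ 440.00.
440.00 = 440 exactly: balanced.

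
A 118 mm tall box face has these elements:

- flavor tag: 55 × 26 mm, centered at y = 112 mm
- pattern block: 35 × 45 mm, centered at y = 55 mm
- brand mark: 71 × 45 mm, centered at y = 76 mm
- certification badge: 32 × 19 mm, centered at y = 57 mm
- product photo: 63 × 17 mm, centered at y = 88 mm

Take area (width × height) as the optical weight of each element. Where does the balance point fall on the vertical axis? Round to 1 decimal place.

Taking area as weight: flavor tag 55·26 = 1430, pattern block 35·45 = 1575, brand mark 71·45 = 3195, certification badge 32·19 = 608, product photo 63·17 = 1071. Sum 7879.
y-moment: 1430·112 + 1575·55 + 3195·76 + 608·57 + 1071·88 = 618509; centroid 618509/7879 ≈ 78.50.

y ≈ 78.5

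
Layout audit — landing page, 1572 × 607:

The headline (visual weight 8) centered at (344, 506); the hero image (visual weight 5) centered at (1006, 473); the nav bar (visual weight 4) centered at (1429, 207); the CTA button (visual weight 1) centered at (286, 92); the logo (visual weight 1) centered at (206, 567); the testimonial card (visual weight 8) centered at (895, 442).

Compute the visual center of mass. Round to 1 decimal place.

Σw = 8 + 5 + 4 + 1 + 1 + 8 = 27.
x: moment 21150 / weight 27 ≈ 783.33
y: moment 11436 / weight 27 ≈ 423.56

(783.3, 423.6)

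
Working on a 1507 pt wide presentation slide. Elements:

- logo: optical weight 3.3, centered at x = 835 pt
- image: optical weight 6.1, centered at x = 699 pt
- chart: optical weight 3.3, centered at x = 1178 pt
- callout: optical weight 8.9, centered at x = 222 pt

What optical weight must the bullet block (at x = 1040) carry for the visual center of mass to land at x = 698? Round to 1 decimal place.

Fixed elements: Σw = 3.3 + 6.1 + 3.3 + 8.9 = 21.6, Σw·x = 3.3·835 + 6.1·699 + 3.3·1178 + 8.9·222 = 12882.6.
Balance at x = 698 requires (12882.6 + w·1040) / (21.6 + w) = 698.
Rearranging, w·(1040 − 698) = 698·21.6 − 12882.6 = 2194.2, so w ≈ 2194.2/342 = 6.42.

w ≈ 6.4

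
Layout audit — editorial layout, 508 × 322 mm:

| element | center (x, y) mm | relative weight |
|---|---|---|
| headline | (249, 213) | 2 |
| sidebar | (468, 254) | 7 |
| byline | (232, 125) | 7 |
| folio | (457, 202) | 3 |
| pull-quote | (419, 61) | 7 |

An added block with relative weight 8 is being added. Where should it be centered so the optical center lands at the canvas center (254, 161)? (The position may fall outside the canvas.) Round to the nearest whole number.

After adding the added block, total weight = 2 + 7 + 7 + 3 + 7 + 8 = 34.
x: target moment 34×254 = 8636; current 2·249 + 7·468 + 7·232 + 3·457 + 7·419 = 9702; the added block supplies -1066, so x = -1066/8 ≈ -133.25.
y: target moment 34×161 = 5474; current 2·213 + 7·254 + 7·125 + 3·202 + 7·61 = 4112; the added block supplies 1362, so y = 1362/8 ≈ 170.25.

(-133, 170)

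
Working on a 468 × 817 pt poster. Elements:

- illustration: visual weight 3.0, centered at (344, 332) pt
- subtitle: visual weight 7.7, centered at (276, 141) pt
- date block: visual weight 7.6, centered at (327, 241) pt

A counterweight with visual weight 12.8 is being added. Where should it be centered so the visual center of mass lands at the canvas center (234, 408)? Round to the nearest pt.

After adding the counterweight, total weight = 3.0 + 7.7 + 7.6 + 12.8 = 31.1.
x: target moment 31.1×234 = 7277.4; current 3.0·344 + 7.7·276 + 7.6·327 = 5642.4; the counterweight supplies 1635.0, so x = 1635.0/12.8 ≈ 127.73.
y: target moment 31.1×408 = 12688.8; current 3.0·332 + 7.7·141 + 7.6·241 = 3913.3; the counterweight supplies 8775.5, so y = 8775.5/12.8 ≈ 685.59.

(128, 686)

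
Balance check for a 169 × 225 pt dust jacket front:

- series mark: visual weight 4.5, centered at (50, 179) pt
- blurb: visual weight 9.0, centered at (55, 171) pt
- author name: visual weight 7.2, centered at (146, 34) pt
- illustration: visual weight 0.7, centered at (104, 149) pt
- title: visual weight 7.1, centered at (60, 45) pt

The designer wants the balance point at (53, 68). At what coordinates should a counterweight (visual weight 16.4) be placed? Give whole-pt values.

With the counterweight, Σw becomes 4.5 + 9.0 + 7.2 + 0.7 + 7.1 + 16.4 = 44.9.
Along x: (2270.0 + 16.4·x) / 44.9 = 53 (existing moment 4.5·50 + 9.0·55 + 7.2·146 + 0.7·104 + 7.1·60 = 2270.0) ⇒ x = (2379.7 − 2270.0) / 16.4 ≈ 6.69.
Along y: (3013.1 + 16.4·y) / 44.9 = 68 (existing moment 4.5·179 + 9.0·171 + 7.2·34 + 0.7·149 + 7.1·45 = 3013.1) ⇒ y = (3053.2 − 3013.1) / 16.4 ≈ 2.45.

(7, 2)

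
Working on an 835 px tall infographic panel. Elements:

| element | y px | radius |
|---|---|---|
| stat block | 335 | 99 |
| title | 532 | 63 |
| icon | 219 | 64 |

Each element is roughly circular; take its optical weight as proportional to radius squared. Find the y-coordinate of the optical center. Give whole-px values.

r² weights: stat block 99² = 9801, title 63² = 3969, icon 64² = 4096. Total = 17866.
y: (9801·335 + 3969·532 + 4096·219) / 17866 = 6291867 / 17866 ≈ 352.17

y ≈ 352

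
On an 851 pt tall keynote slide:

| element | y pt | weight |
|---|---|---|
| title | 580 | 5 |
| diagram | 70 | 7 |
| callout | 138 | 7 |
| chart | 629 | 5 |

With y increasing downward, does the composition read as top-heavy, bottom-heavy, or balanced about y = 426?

Σw = 5 + 7 + 7 + 5 = 24.
y-moment: 5·580 + 7·70 + 7·138 + 5·629 = 7501; centroid 7501/24 ≈ 312.54.
312.5 lies above (smaller y than) the midline 426, so the layout is top-heavy.

top-heavy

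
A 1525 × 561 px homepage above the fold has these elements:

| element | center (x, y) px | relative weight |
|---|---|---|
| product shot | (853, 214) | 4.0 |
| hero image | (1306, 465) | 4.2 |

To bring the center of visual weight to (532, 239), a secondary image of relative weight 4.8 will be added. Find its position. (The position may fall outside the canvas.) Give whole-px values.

New total weight: (4.0 + 4.2) + 4.8 = 13.0.
Along x: (8897.2 + 4.8·x) / 13.0 = 532 (existing moment 4.0·853 + 4.2·1306 = 8897.2) ⇒ x = (6916.0 − 8897.2) / 4.8 ≈ -412.75.
Along y: (2809.0 + 4.8·y) / 13.0 = 239 (existing moment 4.0·214 + 4.2·465 = 2809.0) ⇒ y = (3107.0 − 2809.0) / 4.8 ≈ 62.08.

(-413, 62)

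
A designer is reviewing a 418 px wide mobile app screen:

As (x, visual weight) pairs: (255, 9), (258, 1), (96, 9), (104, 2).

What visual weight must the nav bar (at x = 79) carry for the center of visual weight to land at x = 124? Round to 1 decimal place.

Fixed elements: Σw = 9 + 1 + 9 + 2 = 21, Σw·x = 9·255 + 1·258 + 9·96 + 2·104 = 3625.
Balance at x = 124 requires (3625 + w·79) / (21 + w) = 124.
So w = (124·21 − 3625)/(79 − 124) = -1021/-45 ≈ 22.69.

w ≈ 22.7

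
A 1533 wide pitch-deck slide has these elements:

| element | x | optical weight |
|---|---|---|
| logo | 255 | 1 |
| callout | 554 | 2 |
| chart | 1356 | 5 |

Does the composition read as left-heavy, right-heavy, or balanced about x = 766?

right-heavy

Total weight = 1 + 2 + 5 = 8.
x-moment: 1·255 + 2·554 + 5·1356 = 8143; centroid 8143/8 ≈ 1017.88.
1017.9 lies right of the midline 766, so the layout is right-heavy.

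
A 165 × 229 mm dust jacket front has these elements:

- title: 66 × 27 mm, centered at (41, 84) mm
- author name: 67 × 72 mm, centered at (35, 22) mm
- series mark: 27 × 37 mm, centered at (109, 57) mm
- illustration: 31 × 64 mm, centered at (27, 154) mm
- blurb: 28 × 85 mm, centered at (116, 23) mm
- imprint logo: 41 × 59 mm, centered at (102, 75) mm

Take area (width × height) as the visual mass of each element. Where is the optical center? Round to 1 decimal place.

Taking area as weight: title 66·27 = 1782, author name 67·72 = 4824, series mark 27·37 = 999, illustration 31·64 = 1984, blurb 28·85 = 2380, imprint logo 41·59 = 2419. Sum 14388.
Σw·x = 927179; x̄ = 927179/14388 ≈ 64.44.
y: moment 854460 / weight 14388 ≈ 59.39

(64.4, 59.4)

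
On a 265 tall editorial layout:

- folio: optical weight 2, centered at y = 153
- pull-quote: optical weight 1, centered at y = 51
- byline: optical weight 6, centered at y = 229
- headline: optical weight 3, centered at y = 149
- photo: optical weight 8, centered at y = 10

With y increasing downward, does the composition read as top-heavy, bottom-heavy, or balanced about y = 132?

Weights sum to 2 + 1 + 6 + 3 + 8 = 20.
y: (2·153 + 1·51 + 6·229 + 3·149 + 8·10) / 20 = 2258 / 20 ≈ 112.90
112.9 vs midline 132 → top-heavy.

top-heavy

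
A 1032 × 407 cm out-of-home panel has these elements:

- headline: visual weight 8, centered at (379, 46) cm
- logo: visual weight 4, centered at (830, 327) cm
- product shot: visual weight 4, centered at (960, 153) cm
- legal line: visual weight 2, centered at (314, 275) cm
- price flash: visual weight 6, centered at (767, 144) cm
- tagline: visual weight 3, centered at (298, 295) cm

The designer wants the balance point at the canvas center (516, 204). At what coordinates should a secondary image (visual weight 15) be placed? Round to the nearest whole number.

(357, 265)

New total weight: (8 + 4 + 4 + 2 + 6 + 3) + 15 = 42.
x: target moment 42×516 = 21672; current 8·379 + 4·830 + 4·960 + 2·314 + 6·767 + 3·298 = 16316; the secondary image supplies 5356, so x = 5356/15 ≈ 357.07.
y: target moment 42×204 = 8568; current 8·46 + 4·327 + 4·153 + 2·275 + 6·144 + 3·295 = 4587; the secondary image supplies 3981, so y = 3981/15 ≈ 265.40.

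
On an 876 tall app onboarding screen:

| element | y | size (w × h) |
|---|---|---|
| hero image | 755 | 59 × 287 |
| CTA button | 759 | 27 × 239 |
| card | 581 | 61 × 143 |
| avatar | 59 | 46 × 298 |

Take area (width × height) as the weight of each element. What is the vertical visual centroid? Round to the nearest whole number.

Areas → weights: hero image 59·287 = 16933, CTA button 27·239 = 6453, card 61·143 = 8723, avatar 46·298 = 13708; Σw = 45817.
y-moment: 16933·755 + 6453·759 + 8723·581 + 13708·59 = 23559077; centroid 23559077/45817 ≈ 514.20.

y ≈ 514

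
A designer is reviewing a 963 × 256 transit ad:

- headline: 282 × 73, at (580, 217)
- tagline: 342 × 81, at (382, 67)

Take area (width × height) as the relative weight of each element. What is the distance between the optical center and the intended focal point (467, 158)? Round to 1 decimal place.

Taking area as weight: headline 282·73 = 20586, tagline 342·81 = 27702. Sum 48288.
x: (20586·580 + 27702·382) / 48288 = 22522044 / 48288 ≈ 466.41
y: (20586·217 + 27702·67) / 48288 = 6323196 / 48288 ≈ 130.95
Offset from (467, 158): Δx ≈ -0.59, Δy ≈ -27.05; distance = √(Δx² + Δy²) ≈ 27.06.

≈ 27.1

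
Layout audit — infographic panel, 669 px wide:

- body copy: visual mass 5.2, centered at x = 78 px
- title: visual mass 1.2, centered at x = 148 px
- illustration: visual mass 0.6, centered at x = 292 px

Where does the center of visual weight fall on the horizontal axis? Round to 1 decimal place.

Weights sum to 5.2 + 1.2 + 0.6 = 7.0.
x-moment: 5.2·78 + 1.2·148 + 0.6·292 = 758.4; centroid 758.4/7.0 ≈ 108.34.

x ≈ 108.3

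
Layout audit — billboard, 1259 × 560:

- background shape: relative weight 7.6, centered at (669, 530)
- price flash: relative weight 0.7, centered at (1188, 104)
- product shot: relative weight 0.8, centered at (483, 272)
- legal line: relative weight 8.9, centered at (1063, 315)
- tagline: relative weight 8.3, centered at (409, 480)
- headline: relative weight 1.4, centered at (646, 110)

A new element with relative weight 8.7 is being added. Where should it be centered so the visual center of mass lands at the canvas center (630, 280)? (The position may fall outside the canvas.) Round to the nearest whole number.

With the new element, Σw becomes 7.6 + 0.7 + 0.8 + 8.9 + 8.3 + 1.4 + 8.7 = 36.4.
x: target moment 36.4×630 = 22932.0; current 7.6·669 + 0.7·1188 + 0.8·483 + 8.9·1063 + 8.3·409 + 1.4·646 = 20062.2; the new element supplies 2869.8, so x = 2869.8/8.7 ≈ 329.86.
y: target moment 36.4×280 = 10192.0; current 7.6·530 + 0.7·104 + 0.8·272 + 8.9·315 + 8.3·480 + 1.4·110 = 11259.9; the new element supplies -1067.9, so y = -1067.9/8.7 ≈ -122.75.

(330, -123)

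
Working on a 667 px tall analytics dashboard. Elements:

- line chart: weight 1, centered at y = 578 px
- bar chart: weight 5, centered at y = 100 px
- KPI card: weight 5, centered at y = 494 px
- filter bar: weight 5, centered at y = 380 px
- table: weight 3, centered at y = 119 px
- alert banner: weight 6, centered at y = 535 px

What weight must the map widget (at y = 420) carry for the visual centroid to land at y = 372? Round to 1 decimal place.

w ≈ 5.9

Known weights sum to 1 + 5 + 5 + 5 + 3 + 6 = 25; their moment is 1·578 + 5·100 + 5·494 + 5·380 + 3·119 + 6·535 = 9015.
For the centroid to hit 372: (9015 + w·420) / (25 + w) = 372.
Rearranging, w·(420 − 372) = 372·25 − 9015 = 285, so w ≈ 285/48 = 5.94.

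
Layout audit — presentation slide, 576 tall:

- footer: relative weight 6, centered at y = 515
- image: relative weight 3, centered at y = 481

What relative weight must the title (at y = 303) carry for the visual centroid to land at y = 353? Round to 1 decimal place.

Fixed elements: Σw = 6 + 3 = 9, Σw·y = 6·515 + 3·481 = 4533.
Set Σw·y/Σw = 353: (4533 + 303w) = 353·(9 + w).
Rearranging, w·(303 − 353) = 353·9 − 4533 = -1356, so w ≈ -1356/-50 = 27.12.

w ≈ 27.1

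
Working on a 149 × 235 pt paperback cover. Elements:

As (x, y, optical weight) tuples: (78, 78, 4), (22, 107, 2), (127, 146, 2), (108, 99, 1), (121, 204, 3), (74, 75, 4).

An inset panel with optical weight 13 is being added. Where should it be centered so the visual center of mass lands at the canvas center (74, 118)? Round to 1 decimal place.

(59.2, 122.5)

After adding the inset panel, total weight = 4 + 2 + 2 + 1 + 3 + 4 + 13 = 29.
x: need Σw·x = 29·74 = 2146. Existing = 4·78 + 2·22 + 2·127 + 1·108 + 3·121 + 4·74 = 1377. Remainder 769 / 13 ≈ 59.15.
y: need Σw·y = 29·118 = 3422. Existing = 4·78 + 2·107 + 2·146 + 1·99 + 3·204 + 4·75 = 1829. Remainder 1593 / 13 ≈ 122.54.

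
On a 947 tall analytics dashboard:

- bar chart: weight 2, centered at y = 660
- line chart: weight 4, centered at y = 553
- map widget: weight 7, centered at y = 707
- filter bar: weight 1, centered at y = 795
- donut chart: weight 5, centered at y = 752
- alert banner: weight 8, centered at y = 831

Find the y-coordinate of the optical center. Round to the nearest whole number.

Σw = 2 + 4 + 7 + 1 + 5 + 8 = 27.
y: (2·660 + 4·553 + 7·707 + 1·795 + 5·752 + 8·831) / 27 = 19684 / 27 ≈ 729.04

y ≈ 729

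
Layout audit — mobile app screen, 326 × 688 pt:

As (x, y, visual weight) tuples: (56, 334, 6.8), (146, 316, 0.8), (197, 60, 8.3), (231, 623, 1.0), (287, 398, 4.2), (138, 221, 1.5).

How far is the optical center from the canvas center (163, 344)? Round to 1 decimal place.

Total weight = 6.8 + 0.8 + 8.3 + 1.0 + 4.2 + 1.5 = 22.6.
Σw·x = 3776.1; x̄ = 3776.1/22.6 ≈ 167.08.
y: moment 5648.1 / weight 22.6 ≈ 249.92
From (163, 344): dx = 4.08, dy = -94.08, so the distance is √(dx²+dy²) ≈ 94.17.

≈ 94.2 pt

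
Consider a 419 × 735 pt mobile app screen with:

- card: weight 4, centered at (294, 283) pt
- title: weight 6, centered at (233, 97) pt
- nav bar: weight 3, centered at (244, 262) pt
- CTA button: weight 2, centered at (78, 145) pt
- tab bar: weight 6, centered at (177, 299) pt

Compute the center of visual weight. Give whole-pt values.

(215, 218)

Σw = 4 + 6 + 3 + 2 + 6 = 21.
Σw·x = 4·294 + 6·233 + 3·244 + 2·78 + 6·177 = 4524, so x̄ = 4524/21 ≈ 215.43.
Σw·y = 4·283 + 6·97 + 3·262 + 2·145 + 6·299 = 4584, so ȳ = 4584/21 ≈ 218.29.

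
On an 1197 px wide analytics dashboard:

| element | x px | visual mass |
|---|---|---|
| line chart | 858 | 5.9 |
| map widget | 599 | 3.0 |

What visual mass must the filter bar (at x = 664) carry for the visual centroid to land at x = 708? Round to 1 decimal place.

Existing Σw = 8.9 (5.9 + 3.0); existing moment 5.9·858 + 3.0·599 = 6859.2.
Balance at x = 708 requires (6859.2 + w·664) / (8.9 + w) = 708.
So w = (708·8.9 − 6859.2)/(664 − 708) = -558.0/-44 ≈ 12.68.

w ≈ 12.7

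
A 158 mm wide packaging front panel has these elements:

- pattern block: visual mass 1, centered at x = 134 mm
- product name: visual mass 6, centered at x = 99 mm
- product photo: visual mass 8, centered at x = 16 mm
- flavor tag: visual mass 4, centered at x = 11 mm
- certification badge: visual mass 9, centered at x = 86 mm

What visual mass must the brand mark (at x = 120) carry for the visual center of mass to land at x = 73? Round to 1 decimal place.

w ≈ 7.9

Known weights sum to 1 + 6 + 8 + 4 + 9 = 28; their moment is 1·134 + 6·99 + 8·16 + 4·11 + 9·86 = 1674.
Balance at x = 73 requires (1674 + w·120) / (28 + w) = 73.
Solving: w = (73·28 − 1674) / (120 − 73) = 370 / 47 ≈ 7.87.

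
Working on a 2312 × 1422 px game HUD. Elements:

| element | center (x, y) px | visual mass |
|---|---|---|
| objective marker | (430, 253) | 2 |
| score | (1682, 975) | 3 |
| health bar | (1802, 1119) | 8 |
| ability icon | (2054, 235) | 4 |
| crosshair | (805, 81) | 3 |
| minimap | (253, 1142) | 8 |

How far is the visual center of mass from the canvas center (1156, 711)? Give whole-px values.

≈ 102 px

Weights sum to 2 + 3 + 8 + 4 + 3 + 8 = 28.
x-moment: 2·430 + 3·1682 + 8·1802 + 4·2054 + 3·805 + 8·253 = 32977; centroid 32977/28 ≈ 1177.75.
y-moment: 2·253 + 3·975 + 8·1119 + 4·235 + 3·81 + 8·1142 = 22702; centroid 22702/28 ≈ 810.79.
Offset from (1156, 711): Δx ≈ 21.75, Δy ≈ 99.79; distance = √(Δx² + Δy²) ≈ 102.13.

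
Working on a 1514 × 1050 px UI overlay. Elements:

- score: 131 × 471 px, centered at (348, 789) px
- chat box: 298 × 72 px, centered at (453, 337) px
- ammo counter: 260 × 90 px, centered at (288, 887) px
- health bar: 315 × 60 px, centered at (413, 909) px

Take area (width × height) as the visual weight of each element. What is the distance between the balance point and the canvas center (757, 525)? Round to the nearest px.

Areas → weights: score 131·471 = 61701, chat box 298·72 = 21456, ammo counter 260·90 = 23400, health bar 315·60 = 18900; Σw = 125457.
Σw·x = 61701·348 + 21456·453 + 23400·288 + 18900·413 = 45736416, so x̄ = 45736416/125457 ≈ 364.56.
Σw·y = 61701·789 + 21456·337 + 23400·887 + 18900·909 = 93848661, so ȳ = 93848661/125457 ≈ 748.05.
Offset from (757, 525): Δx ≈ -392.44, Δy ≈ 223.05; distance = √(Δx² + Δy²) ≈ 451.40.

≈ 451 px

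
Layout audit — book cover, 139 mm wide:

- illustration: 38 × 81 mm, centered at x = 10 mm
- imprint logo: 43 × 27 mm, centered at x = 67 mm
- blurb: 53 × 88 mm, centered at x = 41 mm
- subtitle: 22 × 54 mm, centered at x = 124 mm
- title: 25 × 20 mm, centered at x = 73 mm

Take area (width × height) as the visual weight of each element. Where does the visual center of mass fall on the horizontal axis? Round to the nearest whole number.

x ≈ 46

Areas: illustration 38·81 = 3078, imprint logo 43·27 = 1161, blurb 53·88 = 4664, subtitle 22·54 = 1188, title 25·20 = 500. Total weight = 10591.
x: (3078·10 + 1161·67 + 4664·41 + 1188·124 + 500·73) / 10591 = 483603 / 10591 ≈ 45.66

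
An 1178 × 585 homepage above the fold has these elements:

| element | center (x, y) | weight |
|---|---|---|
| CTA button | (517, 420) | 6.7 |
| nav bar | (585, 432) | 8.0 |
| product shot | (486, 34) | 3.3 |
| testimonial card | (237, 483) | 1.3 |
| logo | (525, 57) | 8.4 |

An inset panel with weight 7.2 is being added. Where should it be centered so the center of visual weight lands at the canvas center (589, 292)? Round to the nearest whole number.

New total weight: (6.7 + 8.0 + 3.3 + 1.3 + 8.4) + 7.2 = 34.9.
x: need Σw·x = 34.9·589 = 20556.1. Existing = 6.7·517 + 8.0·585 + 3.3·486 + 1.3·237 + 8.4·525 = 14465.8. Remainder 6090.3 / 7.2 ≈ 845.87.
y: need Σw·y = 34.9·292 = 10190.8. Existing = 6.7·420 + 8.0·432 + 3.3·34 + 1.3·483 + 8.4·57 = 7488.9. Remainder 2701.9 / 7.2 ≈ 375.26.

(846, 375)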